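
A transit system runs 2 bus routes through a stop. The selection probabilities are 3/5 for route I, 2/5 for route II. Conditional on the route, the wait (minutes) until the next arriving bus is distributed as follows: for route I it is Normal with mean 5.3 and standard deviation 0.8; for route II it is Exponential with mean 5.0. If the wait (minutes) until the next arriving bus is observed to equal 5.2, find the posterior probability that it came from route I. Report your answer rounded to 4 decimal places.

Likelihoods f(5.2 | ·): I: 0.494797; II: 0.0706909.
Posterior ∝ prior × likelihood. Numerator for I: 0.6·0.494797 = 0.296878.
Normalizing constant: 0.6·0.494797 + 0.4·0.0706909 = 0.325155.
P(I | observation) = 0.296878 / 0.325155 = 0.913037.

0.9130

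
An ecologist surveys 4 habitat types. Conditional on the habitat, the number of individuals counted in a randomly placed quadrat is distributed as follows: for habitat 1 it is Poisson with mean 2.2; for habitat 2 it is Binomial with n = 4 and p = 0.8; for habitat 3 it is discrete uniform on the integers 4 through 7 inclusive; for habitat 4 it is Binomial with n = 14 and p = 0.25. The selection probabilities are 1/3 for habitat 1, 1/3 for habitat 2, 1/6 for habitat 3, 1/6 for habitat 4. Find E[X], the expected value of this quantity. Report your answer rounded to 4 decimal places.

Component means — 1: 2.2; 2: 3.2; 3: 5.5; 4: 3.5.
E[X] = 0.333333·2.2 + 0.333333·3.2 + 0.166667·5.5 + 0.166667·3.5 = 3.3.

3.3000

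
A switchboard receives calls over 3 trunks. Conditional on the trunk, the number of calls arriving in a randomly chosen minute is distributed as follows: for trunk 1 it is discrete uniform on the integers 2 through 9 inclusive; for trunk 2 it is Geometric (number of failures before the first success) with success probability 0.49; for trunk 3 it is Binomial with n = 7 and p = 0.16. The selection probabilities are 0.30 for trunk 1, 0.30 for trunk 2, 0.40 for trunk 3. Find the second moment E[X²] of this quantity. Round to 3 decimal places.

For each component E[X²] = Var + (mean)², giving 1: 35.5; 2: 3.20741; 3: 2.1952.
Overall E[X²] = 0.3·35.5 + 0.3·3.20741 + 0.4·2.1952 = 12.4903.

12.490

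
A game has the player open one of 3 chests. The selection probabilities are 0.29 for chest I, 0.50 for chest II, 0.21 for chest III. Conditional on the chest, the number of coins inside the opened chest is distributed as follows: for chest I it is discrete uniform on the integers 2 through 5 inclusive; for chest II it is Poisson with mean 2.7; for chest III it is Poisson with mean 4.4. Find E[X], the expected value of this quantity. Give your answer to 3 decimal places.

3.289

Component means — I: 3.5; II: 2.7; III: 4.4.
E[X] = 0.29·3.5 + 0.5·2.7 + 0.21·4.4 = 3.289.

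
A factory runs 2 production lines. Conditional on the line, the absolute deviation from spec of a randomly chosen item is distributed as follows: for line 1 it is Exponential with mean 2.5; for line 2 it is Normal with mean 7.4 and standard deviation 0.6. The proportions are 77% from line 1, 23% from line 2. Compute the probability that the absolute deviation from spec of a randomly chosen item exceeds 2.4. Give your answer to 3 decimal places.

Conditional on each line, P(X > 2.4): 1: 0.382893; 2: 1.
By total probability, P(X > 2.4) = 0.77·0.382893 + 0.23·1 = 0.524828.

0.525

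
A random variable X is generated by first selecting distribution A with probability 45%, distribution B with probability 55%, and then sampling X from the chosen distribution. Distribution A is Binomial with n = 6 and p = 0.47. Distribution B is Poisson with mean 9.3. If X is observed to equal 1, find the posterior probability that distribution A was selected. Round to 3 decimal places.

0.991

Likelihoods P(X=1 | ·): A: 0.117931; B: 0.000850245.
Posterior ∝ prior × likelihood. Numerator for A: 0.45·0.117931 = 0.053069.
Normalizing constant: 0.45·0.117931 + 0.55·0.000850245 = 0.0535366.
P(A | observation) = 0.053069 / 0.0535366 = 0.991265.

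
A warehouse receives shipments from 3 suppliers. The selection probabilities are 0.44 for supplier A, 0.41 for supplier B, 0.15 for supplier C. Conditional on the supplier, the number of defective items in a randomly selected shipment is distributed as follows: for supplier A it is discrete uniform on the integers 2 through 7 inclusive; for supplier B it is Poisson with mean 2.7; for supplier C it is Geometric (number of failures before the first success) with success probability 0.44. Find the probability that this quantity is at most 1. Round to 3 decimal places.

Conditional on each supplier, P(X ≤ 1): A: 0; B: 0.24866; C: 0.6864.
By total probability, P(X ≤ 1) = 0.44·0 + 0.41·0.24866 + 0.15·0.6864 = 0.204911.

0.205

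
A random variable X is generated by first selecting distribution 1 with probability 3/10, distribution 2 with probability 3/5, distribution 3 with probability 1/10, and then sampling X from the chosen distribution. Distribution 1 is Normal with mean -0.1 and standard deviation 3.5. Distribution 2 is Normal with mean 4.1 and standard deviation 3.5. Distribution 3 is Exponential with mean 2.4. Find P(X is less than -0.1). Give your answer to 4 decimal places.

Conditional on each component, P(X < -0.1): 1: 0.5; 2: 0.11507; 3: 0.
By total probability, P(X < -0.1) = 0.3·0.5 + 0.6·0.11507 + 0.1·0 = 0.219042.

0.2190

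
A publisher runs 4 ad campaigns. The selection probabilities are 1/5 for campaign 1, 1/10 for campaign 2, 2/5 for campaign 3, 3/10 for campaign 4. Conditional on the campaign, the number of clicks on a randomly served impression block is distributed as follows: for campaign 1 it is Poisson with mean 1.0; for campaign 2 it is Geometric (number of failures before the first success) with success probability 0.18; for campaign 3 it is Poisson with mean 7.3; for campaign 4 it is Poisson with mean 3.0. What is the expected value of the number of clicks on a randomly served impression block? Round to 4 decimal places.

Component means — 1: 1; 2: 4.55556; 3: 7.3; 4: 3.
E[X] = 0.2·1 + 0.1·4.55556 + 0.4·7.3 + 0.3·3 = 4.47556.

4.4756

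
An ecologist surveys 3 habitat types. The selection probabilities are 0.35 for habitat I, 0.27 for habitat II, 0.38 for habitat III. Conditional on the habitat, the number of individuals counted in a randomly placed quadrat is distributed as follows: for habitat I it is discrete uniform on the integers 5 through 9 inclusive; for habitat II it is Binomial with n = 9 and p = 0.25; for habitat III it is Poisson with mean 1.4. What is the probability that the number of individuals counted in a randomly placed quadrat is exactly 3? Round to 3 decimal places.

0.106

Conditional on each habitat, P(X = 3): I: 0; II: 0.233597; III: 0.112777.
By total probability, P(X = 3) = 0.35·0 + 0.27·0.233597 + 0.38·0.112777 = 0.105926.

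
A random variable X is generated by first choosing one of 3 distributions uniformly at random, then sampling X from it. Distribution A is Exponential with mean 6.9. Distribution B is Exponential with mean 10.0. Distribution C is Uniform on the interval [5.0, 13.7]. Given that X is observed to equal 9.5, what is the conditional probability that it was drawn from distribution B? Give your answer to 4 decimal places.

0.2033

Likelihoods f(9.5 | ·): A: 0.0365771; B: 0.0386741; C: 0.114943.
Posterior ∝ prior × likelihood. Numerator for B: 0.333333·0.0386741 = 0.0128914.
Normalizing constant: 0.333333·0.0365771 + 0.333333·0.0386741 + 0.333333·0.114943 = 0.0633979.
P(B | observation) = 0.0128914 / 0.0633979 = 0.203341.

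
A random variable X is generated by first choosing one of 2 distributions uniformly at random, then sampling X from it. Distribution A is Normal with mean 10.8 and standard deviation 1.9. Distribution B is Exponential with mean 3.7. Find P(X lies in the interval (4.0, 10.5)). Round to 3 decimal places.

0.359

Conditional on each component, P(4.0 < X < 10.5): A: 0.437097; B: 0.280676.
By total probability, P(4.0 < X < 10.5) = 0.5·0.437097 + 0.5·0.280676 = 0.358887.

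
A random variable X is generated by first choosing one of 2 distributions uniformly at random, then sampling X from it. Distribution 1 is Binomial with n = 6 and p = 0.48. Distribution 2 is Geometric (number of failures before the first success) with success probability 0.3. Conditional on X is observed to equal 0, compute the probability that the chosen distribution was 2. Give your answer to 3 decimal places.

Likelihoods P(X=0 | ·): 1: 0.0197706; 2: 0.3.
Posterior ∝ prior × likelihood. Numerator for 2: 0.5·0.3 = 0.15.
Normalizing constant: 0.5·0.0197706 + 0.5·0.3 = 0.159885.
P(2 | observation) = 0.15 / 0.159885 = 0.938173.

0.938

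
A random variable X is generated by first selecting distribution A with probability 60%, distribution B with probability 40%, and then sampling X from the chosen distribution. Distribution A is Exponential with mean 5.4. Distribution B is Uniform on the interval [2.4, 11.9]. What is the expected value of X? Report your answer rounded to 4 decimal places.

Component means — A: 5.4; B: 7.15.
E[X] = 0.6·5.4 + 0.4·7.15 = 6.1.

6.1000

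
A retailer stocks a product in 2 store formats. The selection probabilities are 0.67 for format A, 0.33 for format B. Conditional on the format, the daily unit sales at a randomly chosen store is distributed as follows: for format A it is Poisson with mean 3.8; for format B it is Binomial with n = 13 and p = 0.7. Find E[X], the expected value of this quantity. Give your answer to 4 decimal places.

Component means — A: 3.8; B: 9.1.
E[X] = 0.67·3.8 + 0.33·9.1 = 5.549.

5.5490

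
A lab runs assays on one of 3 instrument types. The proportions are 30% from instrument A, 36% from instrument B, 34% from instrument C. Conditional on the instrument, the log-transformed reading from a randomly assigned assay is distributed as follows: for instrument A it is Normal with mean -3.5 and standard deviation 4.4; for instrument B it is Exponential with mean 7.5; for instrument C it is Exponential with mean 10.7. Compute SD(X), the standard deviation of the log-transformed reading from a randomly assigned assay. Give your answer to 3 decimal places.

9.994

Per component, A: μ=-3.5, E[X²]=31.61; B: μ=7.5, E[X²]=112.5; C: μ=10.7, E[X²]=228.98.
E[X] = 0.3·-3.5 + 0.36·7.5 + 0.34·10.7 = 5.288.
E[X²] = 0.3·31.61 + 0.36·112.5 + 0.34·228.98 = 127.836.
Var(X) = E[X²] − (E[X])² = 127.836 − 27.9629 = 99.8733.
SD(X) = √99.8733 = 9.99366.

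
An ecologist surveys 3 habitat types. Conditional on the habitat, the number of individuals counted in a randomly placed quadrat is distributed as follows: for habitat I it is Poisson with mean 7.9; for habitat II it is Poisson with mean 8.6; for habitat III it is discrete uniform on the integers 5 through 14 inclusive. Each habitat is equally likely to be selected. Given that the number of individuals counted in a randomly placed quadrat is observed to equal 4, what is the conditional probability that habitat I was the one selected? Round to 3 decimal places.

0.589

Likelihoods P(X=4 | ·): I: 0.0601687; II: 0.0419614; III: 0.
Posterior ∝ prior × likelihood. Numerator for I: 0.333333·0.0601687 = 0.0200562.
Normalizing constant: 0.333333·0.0601687 + 0.333333·0.0419614 + 0.333333·0 = 0.0340434.
P(I | observation) = 0.0200562 / 0.0340434 = 0.589138.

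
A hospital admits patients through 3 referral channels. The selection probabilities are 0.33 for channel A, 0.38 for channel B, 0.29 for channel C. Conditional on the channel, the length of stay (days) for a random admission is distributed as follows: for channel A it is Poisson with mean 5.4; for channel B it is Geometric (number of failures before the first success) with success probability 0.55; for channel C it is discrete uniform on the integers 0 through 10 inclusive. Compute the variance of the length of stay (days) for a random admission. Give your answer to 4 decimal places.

Per component, A: μ=5.4, E[X²]=34.56; B: μ=0.818182, E[X²]=2.15702; C: μ=5, E[X²]=35.
E[X] = 0.33·5.4 + 0.38·0.818182 + 0.29·5 = 3.54291.
E[X²] = 0.33·34.56 + 0.38·2.15702 + 0.29·35 = 22.3745.
Var(X) = E[X²] − (E[X])² = 22.3745 − 12.5522 = 9.82226.

9.8223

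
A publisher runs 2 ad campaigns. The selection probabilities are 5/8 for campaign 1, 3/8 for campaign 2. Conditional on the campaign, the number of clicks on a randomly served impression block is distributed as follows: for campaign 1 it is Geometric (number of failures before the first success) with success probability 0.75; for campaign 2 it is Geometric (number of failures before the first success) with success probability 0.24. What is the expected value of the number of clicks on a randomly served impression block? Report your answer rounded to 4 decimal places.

1.3958

Component means — 1: 0.333333; 2: 3.16667.
E[X] = 0.625·0.333333 + 0.375·3.16667 = 1.39583.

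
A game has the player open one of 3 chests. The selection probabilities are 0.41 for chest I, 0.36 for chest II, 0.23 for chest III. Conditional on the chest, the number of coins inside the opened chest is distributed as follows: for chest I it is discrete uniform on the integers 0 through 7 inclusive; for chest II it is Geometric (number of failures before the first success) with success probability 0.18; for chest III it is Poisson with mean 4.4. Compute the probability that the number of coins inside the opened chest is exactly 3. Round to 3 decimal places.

Conditional on each chest, P(X = 3): I: 0.125; II: 0.0992462; III: 0.174305.
By total probability, P(X = 3) = 0.41·0.125 + 0.36·0.0992462 + 0.23·0.174305 = 0.127069.

0.127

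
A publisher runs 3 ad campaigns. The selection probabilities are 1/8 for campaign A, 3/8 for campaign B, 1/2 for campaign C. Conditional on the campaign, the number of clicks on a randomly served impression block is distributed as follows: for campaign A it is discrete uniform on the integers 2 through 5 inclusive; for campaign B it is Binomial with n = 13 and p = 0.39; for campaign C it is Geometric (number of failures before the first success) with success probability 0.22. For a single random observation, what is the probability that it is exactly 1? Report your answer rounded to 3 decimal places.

0.091

Conditional on each campaign, P(X = 1): A: 0; B: 0.0134575; C: 0.1716.
By total probability, P(X = 1) = 0.125·0 + 0.375·0.0134575 + 0.5·0.1716 = 0.0908466.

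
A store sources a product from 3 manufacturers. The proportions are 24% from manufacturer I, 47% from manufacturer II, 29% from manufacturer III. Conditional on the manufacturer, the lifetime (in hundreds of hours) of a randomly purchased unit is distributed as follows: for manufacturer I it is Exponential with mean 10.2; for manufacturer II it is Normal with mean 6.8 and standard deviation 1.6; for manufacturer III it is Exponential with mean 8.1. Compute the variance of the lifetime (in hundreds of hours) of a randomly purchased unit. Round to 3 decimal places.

Per component, I: μ=10.2, E[X²]=208.08; II: μ=6.8, E[X²]=48.8; III: μ=8.1, E[X²]=131.22.
E[X] = 0.24·10.2 + 0.47·6.8 + 0.29·8.1 = 7.993.
E[X²] = 0.24·208.08 + 0.47·48.8 + 0.29·131.22 = 110.929.
Var(X) = E[X²] − (E[X])² = 110.929 − 63.888 = 47.041.

47.041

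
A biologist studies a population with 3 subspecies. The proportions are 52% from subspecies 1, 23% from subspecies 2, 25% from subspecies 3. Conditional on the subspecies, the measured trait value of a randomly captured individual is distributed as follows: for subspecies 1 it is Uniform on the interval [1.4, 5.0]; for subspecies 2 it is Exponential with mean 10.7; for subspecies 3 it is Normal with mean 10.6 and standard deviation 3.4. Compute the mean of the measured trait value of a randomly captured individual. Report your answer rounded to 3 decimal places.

Component means — 1: 3.2; 2: 10.7; 3: 10.6.
E[X] = 0.52·3.2 + 0.23·10.7 + 0.25·10.6 = 6.775.

6.775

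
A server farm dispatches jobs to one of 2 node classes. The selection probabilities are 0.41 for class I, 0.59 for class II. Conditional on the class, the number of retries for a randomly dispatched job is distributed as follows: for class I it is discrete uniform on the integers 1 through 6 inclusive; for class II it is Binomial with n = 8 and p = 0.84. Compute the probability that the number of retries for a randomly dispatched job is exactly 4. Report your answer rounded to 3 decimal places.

Conditional on each class, P(X = 4): I: 0.166667; II: 0.0228399.
By total probability, P(X = 4) = 0.41·0.166667 + 0.59·0.0228399 = 0.0818089.

0.082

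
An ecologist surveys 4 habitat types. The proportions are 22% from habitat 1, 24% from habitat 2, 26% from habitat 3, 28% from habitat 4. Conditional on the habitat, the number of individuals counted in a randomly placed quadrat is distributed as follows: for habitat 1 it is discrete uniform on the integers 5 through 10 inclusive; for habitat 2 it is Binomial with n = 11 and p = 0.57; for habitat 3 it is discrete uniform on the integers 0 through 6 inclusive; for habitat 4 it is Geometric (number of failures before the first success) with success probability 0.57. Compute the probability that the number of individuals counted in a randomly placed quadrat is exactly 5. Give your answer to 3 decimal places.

Conditional on each habitat, P(X = 5): 1: 0.166667; 2: 0.175722; 3: 0.142857; 4: 0.00837948.
By total probability, P(X = 5) = 0.22·0.166667 + 0.24·0.175722 + 0.26·0.142857 + 0.28·0.00837948 = 0.118329.

0.118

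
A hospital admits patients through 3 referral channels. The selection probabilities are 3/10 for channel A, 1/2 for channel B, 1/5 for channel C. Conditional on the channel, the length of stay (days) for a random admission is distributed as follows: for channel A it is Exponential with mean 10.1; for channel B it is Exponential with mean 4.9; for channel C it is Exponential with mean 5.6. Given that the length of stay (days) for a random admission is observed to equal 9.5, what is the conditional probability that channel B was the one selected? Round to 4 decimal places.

0.4473

Likelihoods f(9.5 | ·): A: 0.0386531; B: 0.0293633; C: 0.0327388.
Posterior ∝ prior × likelihood. Numerator for B: 0.5·0.0293633 = 0.0146816.
Normalizing constant: 0.3·0.0386531 + 0.5·0.0293633 + 0.2·0.0327388 = 0.0328253.
P(B | observation) = 0.0146816 / 0.0328253 = 0.447266.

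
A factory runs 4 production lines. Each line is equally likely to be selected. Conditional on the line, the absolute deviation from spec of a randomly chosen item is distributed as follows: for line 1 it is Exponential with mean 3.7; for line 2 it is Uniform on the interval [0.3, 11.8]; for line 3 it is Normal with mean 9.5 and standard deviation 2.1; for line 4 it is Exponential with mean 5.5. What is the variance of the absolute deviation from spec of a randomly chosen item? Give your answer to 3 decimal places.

Per component, 1: μ=3.7, E[X²]=27.38; 2: μ=6.05, E[X²]=47.6233; 3: μ=9.5, E[X²]=94.66; 4: μ=5.5, E[X²]=60.5.
E[X] = 0.25·3.7 + 0.25·6.05 + 0.25·9.5 + 0.25·5.5 = 6.1875.
E[X²] = 0.25·27.38 + 0.25·47.6233 + 0.25·94.66 + 0.25·60.5 = 57.5408.
Var(X) = E[X²] − (E[X])² = 57.5408 − 38.2852 = 19.2557.

19.256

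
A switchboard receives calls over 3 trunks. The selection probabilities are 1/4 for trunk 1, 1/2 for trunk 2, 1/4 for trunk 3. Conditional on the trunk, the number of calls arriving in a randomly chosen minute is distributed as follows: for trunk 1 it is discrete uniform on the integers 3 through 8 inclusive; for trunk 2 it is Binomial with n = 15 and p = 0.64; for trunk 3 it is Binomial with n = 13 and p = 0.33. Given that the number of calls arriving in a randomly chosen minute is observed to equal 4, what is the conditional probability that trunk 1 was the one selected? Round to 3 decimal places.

Likelihoods P(X=4 | ·): 1: 0.166667; 2: 0.00301426; 3: 0.230693.
Posterior ∝ prior × likelihood. Numerator for 1: 0.25·0.166667 = 0.0416667.
Normalizing constant: 0.25·0.166667 + 0.5·0.00301426 + 0.25·0.230693 = 0.100847.
P(1 | observation) = 0.0416667 / 0.100847 = 0.413167.

0.413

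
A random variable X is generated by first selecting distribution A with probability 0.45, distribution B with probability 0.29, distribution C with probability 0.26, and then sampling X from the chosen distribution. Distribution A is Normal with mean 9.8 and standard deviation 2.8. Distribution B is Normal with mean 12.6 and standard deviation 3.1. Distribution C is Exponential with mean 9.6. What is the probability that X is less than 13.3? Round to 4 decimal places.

0.7683

Conditional on each component, P(X < 13.3): A: 0.89435; B: 0.589324; C: 0.74978.
By total probability, P(X < 13.3) = 0.45·0.89435 + 0.29·0.589324 + 0.26·0.74978 = 0.768304.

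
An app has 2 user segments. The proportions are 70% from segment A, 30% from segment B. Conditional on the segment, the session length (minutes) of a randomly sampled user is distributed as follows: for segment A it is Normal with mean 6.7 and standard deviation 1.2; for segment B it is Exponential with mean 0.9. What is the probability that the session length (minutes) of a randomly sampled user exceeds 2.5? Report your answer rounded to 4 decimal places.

0.7185

Conditional on each segment, P(X > 2.5): A: 0.999767; B: 0.0621765.
By total probability, P(X > 2.5) = 0.7·0.999767 + 0.3·0.0621765 = 0.71849.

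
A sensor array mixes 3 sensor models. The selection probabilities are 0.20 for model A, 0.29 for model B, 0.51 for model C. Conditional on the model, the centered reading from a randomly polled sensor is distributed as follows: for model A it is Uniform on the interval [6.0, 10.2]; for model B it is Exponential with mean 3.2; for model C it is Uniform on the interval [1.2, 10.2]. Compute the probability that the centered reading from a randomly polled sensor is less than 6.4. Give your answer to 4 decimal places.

0.5645

Conditional on each model, P(X < 6.4): A: 0.0952381; B: 0.864665; C: 0.577778.
By total probability, P(X < 6.4) = 0.2·0.0952381 + 0.29·0.864665 + 0.51·0.577778 = 0.564467.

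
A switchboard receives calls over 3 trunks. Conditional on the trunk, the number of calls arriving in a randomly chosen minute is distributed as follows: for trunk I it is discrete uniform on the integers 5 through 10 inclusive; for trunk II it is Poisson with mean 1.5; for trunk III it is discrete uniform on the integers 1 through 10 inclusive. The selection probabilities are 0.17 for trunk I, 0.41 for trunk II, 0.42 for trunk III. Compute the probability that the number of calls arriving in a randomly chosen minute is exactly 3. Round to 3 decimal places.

0.093

Conditional on each trunk, P(X = 3): I: 0; II: 0.125511; III: 0.1.
By total probability, P(X = 3) = 0.17·0 + 0.41·0.125511 + 0.42·0.1 = 0.0934594.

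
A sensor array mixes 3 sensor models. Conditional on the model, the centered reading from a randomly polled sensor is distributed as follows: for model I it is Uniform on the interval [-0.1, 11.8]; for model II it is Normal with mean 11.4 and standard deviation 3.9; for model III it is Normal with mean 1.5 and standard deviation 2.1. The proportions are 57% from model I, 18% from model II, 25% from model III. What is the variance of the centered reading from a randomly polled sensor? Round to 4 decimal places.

20.8340

Per component, I: μ=5.85, E[X²]=46.0233; II: μ=11.4, E[X²]=145.17; III: μ=1.5, E[X²]=6.66.
E[X] = 0.57·5.85 + 0.18·11.4 + 0.25·1.5 = 5.7615.
E[X²] = 0.57·46.0233 + 0.18·145.17 + 0.25·6.66 = 54.0289.
Var(X) = E[X²] − (E[X])² = 54.0289 − 33.1949 = 20.834.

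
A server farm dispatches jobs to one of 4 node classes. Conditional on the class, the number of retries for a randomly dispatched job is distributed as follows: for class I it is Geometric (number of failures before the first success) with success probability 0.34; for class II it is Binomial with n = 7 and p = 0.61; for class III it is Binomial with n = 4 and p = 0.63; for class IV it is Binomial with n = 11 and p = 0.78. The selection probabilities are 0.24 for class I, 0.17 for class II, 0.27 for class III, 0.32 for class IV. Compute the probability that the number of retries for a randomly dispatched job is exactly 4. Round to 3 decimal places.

Conditional on each class, P(X = 4): I: 0.0645141; II: 0.287463; III: 0.15753; IV: 0.00304685.
By total probability, P(X = 4) = 0.24·0.0645141 + 0.17·0.287463 + 0.27·0.15753 + 0.32·0.00304685 = 0.10786.

0.108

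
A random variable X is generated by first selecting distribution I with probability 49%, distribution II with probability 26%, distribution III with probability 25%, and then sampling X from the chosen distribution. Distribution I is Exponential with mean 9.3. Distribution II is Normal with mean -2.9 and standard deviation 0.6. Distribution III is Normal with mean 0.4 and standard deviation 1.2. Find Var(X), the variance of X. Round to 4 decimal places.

72.2070

Per component, I: μ=9.3, E[X²]=172.98; II: μ=-2.9, E[X²]=8.77; III: μ=0.4, E[X²]=1.6.
E[X] = 0.49·9.3 + 0.26·-2.9 + 0.25·0.4 = 3.903.
E[X²] = 0.49·172.98 + 0.26·8.77 + 0.25·1.6 = 87.4404.
Var(X) = E[X²] − (E[X])² = 87.4404 − 15.2334 = 72.207.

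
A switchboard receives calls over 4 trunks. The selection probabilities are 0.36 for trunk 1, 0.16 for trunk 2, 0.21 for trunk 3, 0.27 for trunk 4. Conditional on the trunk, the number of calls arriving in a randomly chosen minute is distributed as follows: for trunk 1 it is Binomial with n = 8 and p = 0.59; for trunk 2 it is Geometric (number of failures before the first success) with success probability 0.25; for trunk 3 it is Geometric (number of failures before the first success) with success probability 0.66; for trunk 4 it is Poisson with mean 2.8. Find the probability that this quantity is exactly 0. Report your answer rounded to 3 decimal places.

0.195

Conditional on each trunk, P(X = 0): 1: 0.000798493; 2: 0.25; 3: 0.66; 4: 0.0608101.
By total probability, P(X = 0) = 0.36·0.000798493 + 0.16·0.25 + 0.21·0.66 + 0.27·0.0608101 = 0.195306.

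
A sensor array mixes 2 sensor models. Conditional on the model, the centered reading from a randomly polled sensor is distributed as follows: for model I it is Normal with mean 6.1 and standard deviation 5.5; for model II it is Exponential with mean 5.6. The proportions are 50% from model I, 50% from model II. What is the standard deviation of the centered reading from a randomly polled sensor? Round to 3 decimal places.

5.556

Per component, I: μ=6.1, E[X²]=67.46; II: μ=5.6, E[X²]=62.72.
E[X] = 0.5·6.1 + 0.5·5.6 = 5.85.
E[X²] = 0.5·67.46 + 0.5·62.72 = 65.09.
Var(X) = E[X²] − (E[X])² = 65.09 − 34.2225 = 30.8675.
SD(X) = √30.8675 = 5.55585.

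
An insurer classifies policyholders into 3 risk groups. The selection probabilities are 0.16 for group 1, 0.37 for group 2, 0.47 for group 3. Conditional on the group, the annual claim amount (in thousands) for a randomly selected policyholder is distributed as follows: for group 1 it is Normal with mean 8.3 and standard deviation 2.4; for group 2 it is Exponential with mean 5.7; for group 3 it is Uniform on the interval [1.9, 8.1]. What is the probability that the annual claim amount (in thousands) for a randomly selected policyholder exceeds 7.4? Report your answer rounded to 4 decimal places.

0.2575

Conditional on each group, P(X > 7.4): 1: 0.64617; 2: 0.27301; 3: 0.112903.
By total probability, P(X > 7.4) = 0.16·0.64617 + 0.37·0.27301 + 0.47·0.112903 = 0.257466.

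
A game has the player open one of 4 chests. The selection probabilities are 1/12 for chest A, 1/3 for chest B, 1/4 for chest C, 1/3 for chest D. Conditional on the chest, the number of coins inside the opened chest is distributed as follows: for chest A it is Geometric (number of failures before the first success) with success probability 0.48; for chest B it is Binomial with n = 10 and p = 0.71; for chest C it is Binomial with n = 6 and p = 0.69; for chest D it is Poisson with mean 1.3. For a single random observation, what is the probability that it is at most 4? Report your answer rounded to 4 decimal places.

0.5737

Conditional on each chest, P(X ≤ 4): A: 0.96198; B: 0.0403932; C: 0.601172; D: 0.989337.
By total probability, P(X ≤ 4) = 0.0833333·0.96198 + 0.333333·0.0403932 + 0.25·0.601172 + 0.333333·0.989337 = 0.573701.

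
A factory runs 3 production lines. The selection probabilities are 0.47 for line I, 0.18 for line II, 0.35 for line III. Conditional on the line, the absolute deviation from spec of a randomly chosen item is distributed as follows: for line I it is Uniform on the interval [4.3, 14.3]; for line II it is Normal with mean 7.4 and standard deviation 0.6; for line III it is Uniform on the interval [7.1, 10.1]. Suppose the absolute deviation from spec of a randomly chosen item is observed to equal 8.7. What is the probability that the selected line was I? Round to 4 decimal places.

0.2684

Likelihoods f(8.7 | ·): I: 0.1; II: 0.0635877; III: 0.333333.
Posterior ∝ prior × likelihood. Numerator for I: 0.47·0.1 = 0.047.
Normalizing constant: 0.47·0.1 + 0.18·0.0635877 + 0.35·0.333333 = 0.175112.
P(I | observation) = 0.047 / 0.175112 = 0.268399.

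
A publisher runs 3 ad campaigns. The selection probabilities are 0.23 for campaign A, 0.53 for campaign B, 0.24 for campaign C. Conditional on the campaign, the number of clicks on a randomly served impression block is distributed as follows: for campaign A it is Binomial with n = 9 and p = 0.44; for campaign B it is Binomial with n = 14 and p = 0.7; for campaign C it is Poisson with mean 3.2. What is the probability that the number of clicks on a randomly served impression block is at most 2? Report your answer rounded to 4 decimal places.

0.1289

Conditional on each campaign, P(X ≤ 2): A: 0.164088; B: 2.53072e-05; C: 0.379904.
By total probability, P(X ≤ 2) = 0.23·0.164088 + 0.53·2.53072e-05 + 0.24·0.379904 = 0.128931.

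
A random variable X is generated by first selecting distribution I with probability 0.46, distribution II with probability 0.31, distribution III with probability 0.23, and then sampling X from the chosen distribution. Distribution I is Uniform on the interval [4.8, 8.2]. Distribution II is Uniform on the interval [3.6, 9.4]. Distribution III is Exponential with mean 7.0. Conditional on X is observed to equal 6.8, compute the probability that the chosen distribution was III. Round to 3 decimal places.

Likelihoods f(6.8 | ·): I: 0.294118; II: 0.172414; III: 0.0540774.
Posterior ∝ prior × likelihood. Numerator for III: 0.23·0.0540774 = 0.0124378.
Normalizing constant: 0.46·0.294118 + 0.31·0.172414 + 0.23·0.0540774 = 0.20118.
P(III | observation) = 0.0124378 / 0.20118 = 0.0618242.

0.062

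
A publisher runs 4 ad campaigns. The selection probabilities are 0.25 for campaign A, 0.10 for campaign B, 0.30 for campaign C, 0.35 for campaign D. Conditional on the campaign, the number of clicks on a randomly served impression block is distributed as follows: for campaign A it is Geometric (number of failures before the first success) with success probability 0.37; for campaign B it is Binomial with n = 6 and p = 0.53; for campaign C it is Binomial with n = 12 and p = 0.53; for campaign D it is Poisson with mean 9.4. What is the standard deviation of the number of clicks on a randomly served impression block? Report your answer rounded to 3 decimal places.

Per component, A: μ=1.7027, E[X²]=7.5011; B: μ=3.18, E[X²]=11.607; C: μ=6.36, E[X²]=43.4388; D: μ=9.4, E[X²]=97.76.
E[X] = 0.25·1.7027 + 0.1·3.18 + 0.3·6.36 + 0.35·9.4 = 5.94168.
E[X²] = 0.25·7.5011 + 0.1·11.607 + 0.3·43.4388 + 0.35·97.76 = 50.2836.
Var(X) = E[X²] − (E[X])² = 50.2836 − 35.3035 = 14.9801.
SD(X) = √14.9801 = 3.87041.

3.870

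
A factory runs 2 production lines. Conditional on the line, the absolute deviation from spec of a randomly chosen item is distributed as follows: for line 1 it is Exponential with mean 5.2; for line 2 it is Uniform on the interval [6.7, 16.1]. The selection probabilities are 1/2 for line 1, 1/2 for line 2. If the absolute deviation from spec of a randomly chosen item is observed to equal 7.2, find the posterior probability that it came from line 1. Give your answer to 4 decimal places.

0.3116

Likelihoods f(7.2 | ·): 1: 0.0481577; 2: 0.106383.
Posterior ∝ prior × likelihood. Numerator for 1: 0.5·0.0481577 = 0.0240789.
Normalizing constant: 0.5·0.0481577 + 0.5·0.106383 = 0.0772703.
P(1 | observation) = 0.0240789 / 0.0772703 = 0.311618.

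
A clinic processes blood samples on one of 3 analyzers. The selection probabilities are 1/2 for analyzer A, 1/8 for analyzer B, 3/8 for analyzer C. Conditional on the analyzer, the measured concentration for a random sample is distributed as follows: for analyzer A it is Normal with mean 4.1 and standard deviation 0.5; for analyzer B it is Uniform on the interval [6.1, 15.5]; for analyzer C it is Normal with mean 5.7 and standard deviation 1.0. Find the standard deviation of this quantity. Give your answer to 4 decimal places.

Per component, A: μ=4.1, E[X²]=17.06; B: μ=10.8, E[X²]=124.003; C: μ=5.7, E[X²]=33.49.
E[X] = 0.5·4.1 + 0.125·10.8 + 0.375·5.7 = 5.5375.
E[X²] = 0.5·17.06 + 0.125·124.003 + 0.375·33.49 = 36.5892.
Var(X) = E[X²] − (E[X])² = 36.5892 − 30.6639 = 5.92526.
SD(X) = √5.92526 = 2.43419.

2.4342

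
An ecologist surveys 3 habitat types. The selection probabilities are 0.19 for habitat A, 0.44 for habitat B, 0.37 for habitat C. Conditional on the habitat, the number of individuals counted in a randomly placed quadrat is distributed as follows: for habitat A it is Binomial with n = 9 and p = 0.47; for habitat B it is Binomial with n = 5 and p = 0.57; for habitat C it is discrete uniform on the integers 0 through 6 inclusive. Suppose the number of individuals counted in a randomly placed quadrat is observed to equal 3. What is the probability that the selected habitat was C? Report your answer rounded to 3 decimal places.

Likelihoods P(X=3 | ·): A: 0.193298; B: 0.342422; C: 0.142857.
Posterior ∝ prior × likelihood. Numerator for C: 0.37·0.142857 = 0.0528571.
Normalizing constant: 0.19·0.193298 + 0.44·0.342422 + 0.37·0.142857 = 0.240249.
P(C | observation) = 0.0528571 / 0.240249 = 0.220009.

0.220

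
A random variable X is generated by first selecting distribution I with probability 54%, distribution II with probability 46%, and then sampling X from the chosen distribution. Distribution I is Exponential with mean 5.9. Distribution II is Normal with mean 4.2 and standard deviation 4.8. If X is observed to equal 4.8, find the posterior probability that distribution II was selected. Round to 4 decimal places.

0.4832

Likelihoods f(4.8 | ·): I: 0.0751318; II: 0.0824662.
Posterior ∝ prior × likelihood. Numerator for II: 0.46·0.0824662 = 0.0379344.
Normalizing constant: 0.54·0.0751318 + 0.46·0.0824662 = 0.0785056.
P(II | observation) = 0.0379344 / 0.0785056 = 0.483207.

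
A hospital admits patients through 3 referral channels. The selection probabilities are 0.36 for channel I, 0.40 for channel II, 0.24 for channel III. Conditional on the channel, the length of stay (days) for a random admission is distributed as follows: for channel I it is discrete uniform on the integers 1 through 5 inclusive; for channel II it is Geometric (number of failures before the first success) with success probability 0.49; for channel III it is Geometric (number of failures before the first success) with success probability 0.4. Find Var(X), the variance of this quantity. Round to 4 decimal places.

3.2370

Per component, I: μ=3, E[X²]=11; II: μ=1.04082, E[X²]=3.20741; III: μ=1.5, E[X²]=6.
E[X] = 0.36·3 + 0.4·1.04082 + 0.24·1.5 = 1.85633.
E[X²] = 0.36·11 + 0.4·3.20741 + 0.24·6 = 6.68297.
Var(X) = E[X²] − (E[X])² = 6.68297 − 3.44595 = 3.23702.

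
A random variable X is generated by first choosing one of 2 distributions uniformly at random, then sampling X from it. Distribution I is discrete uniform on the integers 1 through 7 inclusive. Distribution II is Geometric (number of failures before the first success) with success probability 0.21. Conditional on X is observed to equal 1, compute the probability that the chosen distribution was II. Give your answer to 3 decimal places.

Likelihoods P(X=1 | ·): I: 0.142857; II: 0.1659.
Posterior ∝ prior × likelihood. Numerator for II: 0.5·0.1659 = 0.08295.
Normalizing constant: 0.5·0.142857 + 0.5·0.1659 = 0.154379.
P(II | observation) = 0.08295 / 0.154379 = 0.537316.

0.537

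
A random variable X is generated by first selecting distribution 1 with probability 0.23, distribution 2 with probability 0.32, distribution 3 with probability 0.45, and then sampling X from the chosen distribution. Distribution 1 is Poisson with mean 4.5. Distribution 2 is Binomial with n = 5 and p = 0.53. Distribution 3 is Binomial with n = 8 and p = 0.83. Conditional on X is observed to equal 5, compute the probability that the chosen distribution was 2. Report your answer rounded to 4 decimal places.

0.1319

Likelihoods P(X=5 | ·): 1: 0.170827; 2: 0.0418195; 3: 0.108374.
Posterior ∝ prior × likelihood. Numerator for 2: 0.32·0.0418195 = 0.0133823.
Normalizing constant: 0.23·0.170827 + 0.32·0.0418195 + 0.45·0.108374 = 0.101441.
P(2 | observation) = 0.0133823 / 0.101441 = 0.131922.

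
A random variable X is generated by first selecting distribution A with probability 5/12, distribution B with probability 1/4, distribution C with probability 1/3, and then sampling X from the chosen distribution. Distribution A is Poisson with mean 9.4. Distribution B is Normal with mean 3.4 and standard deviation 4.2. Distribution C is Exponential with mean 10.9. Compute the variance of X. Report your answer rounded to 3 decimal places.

Per component, A: μ=9.4, E[X²]=97.76; B: μ=3.4, E[X²]=29.2; C: μ=10.9, E[X²]=237.62.
E[X] = 0.416667·9.4 + 0.25·3.4 + 0.333333·10.9 = 8.4.
E[X²] = 0.416667·97.76 + 0.25·29.2 + 0.333333·237.62 = 127.24.
Var(X) = E[X²] − (E[X])² = 127.24 − 70.56 = 56.68.

56.680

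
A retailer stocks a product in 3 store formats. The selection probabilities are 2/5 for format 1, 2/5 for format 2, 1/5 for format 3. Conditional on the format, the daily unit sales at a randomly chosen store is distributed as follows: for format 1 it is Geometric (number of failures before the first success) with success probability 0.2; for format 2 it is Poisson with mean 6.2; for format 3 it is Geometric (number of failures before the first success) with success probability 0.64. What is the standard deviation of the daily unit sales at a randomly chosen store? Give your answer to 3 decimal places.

Per component, 1: μ=4, E[X²]=36; 2: μ=6.2, E[X²]=44.64; 3: μ=0.5625, E[X²]=1.19531.
E[X] = 0.4·4 + 0.4·6.2 + 0.2·0.5625 = 4.1925.
E[X²] = 0.4·36 + 0.4·44.64 + 0.2·1.19531 = 32.4951.
Var(X) = E[X²] − (E[X])² = 32.4951 − 17.5771 = 14.918.
SD(X) = √14.918 = 3.86238.

3.862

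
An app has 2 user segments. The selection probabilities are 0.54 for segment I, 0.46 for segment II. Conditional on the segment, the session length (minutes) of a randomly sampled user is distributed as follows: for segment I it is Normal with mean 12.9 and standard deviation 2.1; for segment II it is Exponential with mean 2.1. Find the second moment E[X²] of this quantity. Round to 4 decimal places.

96.3000

For each component E[X²] = Var + (mean)², giving I: 170.82; II: 8.82.
Overall E[X²] = 0.54·170.82 + 0.46·8.82 = 96.3.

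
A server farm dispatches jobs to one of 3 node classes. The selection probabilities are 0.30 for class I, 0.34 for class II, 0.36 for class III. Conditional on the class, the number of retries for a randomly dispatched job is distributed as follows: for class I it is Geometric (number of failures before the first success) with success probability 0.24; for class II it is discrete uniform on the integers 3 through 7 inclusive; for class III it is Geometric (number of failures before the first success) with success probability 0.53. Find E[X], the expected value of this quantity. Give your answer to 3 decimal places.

Component means — I: 3.16667; II: 5; III: 0.886792.
E[X] = 0.3·3.16667 + 0.34·5 + 0.36·0.886792 = 2.96925.

2.969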